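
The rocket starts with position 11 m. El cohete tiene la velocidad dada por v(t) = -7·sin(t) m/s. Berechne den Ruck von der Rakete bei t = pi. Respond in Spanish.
Debemos derivar nuestra ecuación de la velocidad v(t) = -7·sin(t) 2 veces. Derivando la velocidad, obtenemos la aceleración: a(t) = -7·cos(t). Derivando la aceleración, obtenemos la sacudida: j(t) = 7·sin(t). De la ecuación de la sacudida j(t) = 7·sin(t), sustituimos t = pi para obtener j = 0.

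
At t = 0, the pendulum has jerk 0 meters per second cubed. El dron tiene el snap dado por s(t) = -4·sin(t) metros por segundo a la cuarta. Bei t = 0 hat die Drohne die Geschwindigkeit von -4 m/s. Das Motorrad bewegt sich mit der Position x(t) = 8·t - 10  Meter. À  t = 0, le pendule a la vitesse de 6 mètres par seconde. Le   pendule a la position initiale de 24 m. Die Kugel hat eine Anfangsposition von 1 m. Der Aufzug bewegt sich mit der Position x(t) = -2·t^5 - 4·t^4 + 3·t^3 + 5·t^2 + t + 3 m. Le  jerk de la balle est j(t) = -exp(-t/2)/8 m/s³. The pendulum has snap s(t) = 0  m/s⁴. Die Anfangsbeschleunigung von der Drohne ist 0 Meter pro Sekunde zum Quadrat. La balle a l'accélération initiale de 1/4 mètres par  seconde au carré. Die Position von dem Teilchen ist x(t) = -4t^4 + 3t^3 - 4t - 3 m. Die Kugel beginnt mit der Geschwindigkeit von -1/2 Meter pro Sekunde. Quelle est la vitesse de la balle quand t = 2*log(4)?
Nous devons trouver l'intégrale de notre équation du jerk j(t) = -exp(-t/2)/8 2 fois. La primitive du jerk est l'accélération. En utilisant a(0) = 1/4, nous obtenons a(t) = exp(-t/2)/4. En prenant ∫a(t)dt et en appliquant v(0) = -1/2, nous trouvons v(t) = -exp(-t/2)/2. En utilisant v(t) = -exp(-t/2)/2 et en substituant t = 2*log(4), nous trouvons v = -1/8.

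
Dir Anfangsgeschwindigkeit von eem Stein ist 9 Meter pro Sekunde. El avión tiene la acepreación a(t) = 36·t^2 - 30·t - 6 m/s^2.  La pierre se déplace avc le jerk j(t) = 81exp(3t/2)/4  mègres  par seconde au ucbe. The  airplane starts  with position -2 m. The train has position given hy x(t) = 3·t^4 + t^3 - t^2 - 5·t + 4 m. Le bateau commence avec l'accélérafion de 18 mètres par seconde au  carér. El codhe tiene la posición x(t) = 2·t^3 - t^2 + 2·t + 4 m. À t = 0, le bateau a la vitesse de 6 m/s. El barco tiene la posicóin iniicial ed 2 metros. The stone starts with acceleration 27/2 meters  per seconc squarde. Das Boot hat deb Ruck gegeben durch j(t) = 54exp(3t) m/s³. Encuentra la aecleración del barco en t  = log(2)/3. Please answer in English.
Starting from jerk j(t) = 54·exp(3·t), we take 1 integral. Taking ∫j(t)dt and applying a(0) = 18, we find a(t) = 18·exp(3·t). We have acceleration a(t) = 18·exp(3·t). Substituting t = log(2)/3: a(log(2)/3) = 36.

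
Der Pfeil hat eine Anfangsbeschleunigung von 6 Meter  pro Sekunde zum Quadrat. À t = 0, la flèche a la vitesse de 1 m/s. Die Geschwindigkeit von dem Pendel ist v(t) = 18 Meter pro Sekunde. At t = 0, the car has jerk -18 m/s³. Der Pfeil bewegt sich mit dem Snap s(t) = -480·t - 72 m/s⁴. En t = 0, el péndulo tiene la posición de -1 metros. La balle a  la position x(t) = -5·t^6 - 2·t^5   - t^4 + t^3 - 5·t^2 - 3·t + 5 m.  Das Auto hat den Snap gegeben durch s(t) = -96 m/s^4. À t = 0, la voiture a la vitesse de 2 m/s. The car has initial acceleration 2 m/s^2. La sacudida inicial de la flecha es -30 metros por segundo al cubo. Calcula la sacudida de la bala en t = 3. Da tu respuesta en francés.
En partant de la position x(t) = -5·t^6 - 2·t^5 - t^4 + t^3 - 5·t^2 - 3·t + 5, nous prenons 3 dérivées. La dérivée de la position donne la vitesse: v(t) = -30·t^5 - 10·t^4 - 4·t^3 + 3·t^2 - 10·t - 3. En prenant d/dt de v(t), nous trouvons a(t) = -150·t^4 - 40·t^3 - 12·t^2 + 6·t - 10. En dérivant l'accélération, nous obtenons le jerk: j(t) = -600·t^3 - 120·t^2 - 24·t + 6. Nous avons le jerk j(t) = -600·t^3 - 120·t^2 - 24·t + 6. En substituant t = 3: j(3) = -17346.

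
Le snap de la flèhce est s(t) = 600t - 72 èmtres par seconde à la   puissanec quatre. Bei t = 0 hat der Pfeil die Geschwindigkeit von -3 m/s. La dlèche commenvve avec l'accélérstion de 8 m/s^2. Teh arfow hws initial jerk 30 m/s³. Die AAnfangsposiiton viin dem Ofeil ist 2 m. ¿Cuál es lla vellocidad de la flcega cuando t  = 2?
Para resolver esto, necesitamos tomar 3 integrales de nuestra ecuación del snap s(t) = 600·t - 72. La antiderivada del snap es la sacudida. Usando j(0) = 30, obtenemos j(t) = 300·t^2 - 72·t + 30. Integrando la sacudida y usando la condición inicial a(0) = 8, obtenemos a(t) = 100·t^3 - 36·t^2 + 30·t + 8. Tomando ∫a(t)dt y aplicando v(0) = -3, encontramos v(t) = 25·t^4 - 12·t^3 + 15·t^2 + 8·t - 3. Usando v(t) = 25·t^4 - 12·t^3 + 15·t^2 + 8·t - 3 y sustituyendo t = 2, encontramos v = 377.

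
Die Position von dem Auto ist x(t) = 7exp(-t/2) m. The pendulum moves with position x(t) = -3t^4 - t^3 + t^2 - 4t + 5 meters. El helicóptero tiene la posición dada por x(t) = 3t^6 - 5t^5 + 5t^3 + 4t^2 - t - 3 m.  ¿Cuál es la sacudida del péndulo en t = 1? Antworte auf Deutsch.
Um dies zu lösen, müssen wir 3 Ableitungen unserer Gleichung für die Position x(t) = -3·t^4 - t^3 + t^2 - 4·t + 5 nehmen. Die Ableitung von der Position ergibt die Geschwindigkeit: v(t) = -12·t^3 - 3·t^2 + 2·t - 4. Mit d/dt von v(t) finden wir a(t) = -36·t^2 - 6·t + 2. Durch Ableiten von der Beschleunigung erhalten wir den Ruck: j(t) = -72·t - 6. Aus der Gleichung für den Ruck j(t) = -72·t - 6, setzen wir t = 1 ein und erhalten j = -78.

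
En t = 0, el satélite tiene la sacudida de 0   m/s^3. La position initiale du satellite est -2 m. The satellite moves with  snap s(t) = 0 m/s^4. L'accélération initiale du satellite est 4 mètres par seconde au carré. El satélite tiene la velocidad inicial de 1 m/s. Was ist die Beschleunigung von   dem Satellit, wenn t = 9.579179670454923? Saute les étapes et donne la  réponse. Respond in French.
À t = 9.579179670454923, a = 4.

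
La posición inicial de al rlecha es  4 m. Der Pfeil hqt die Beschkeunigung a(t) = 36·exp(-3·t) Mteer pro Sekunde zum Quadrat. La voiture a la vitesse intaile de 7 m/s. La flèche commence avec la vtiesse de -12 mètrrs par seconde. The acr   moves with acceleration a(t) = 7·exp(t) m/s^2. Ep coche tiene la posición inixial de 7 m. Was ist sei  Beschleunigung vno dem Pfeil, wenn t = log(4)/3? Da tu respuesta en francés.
Nous avons l'accélération a(t) = 36·exp(-3·t). En substituant t = log(4)/3: a(log(4)/3) = 9.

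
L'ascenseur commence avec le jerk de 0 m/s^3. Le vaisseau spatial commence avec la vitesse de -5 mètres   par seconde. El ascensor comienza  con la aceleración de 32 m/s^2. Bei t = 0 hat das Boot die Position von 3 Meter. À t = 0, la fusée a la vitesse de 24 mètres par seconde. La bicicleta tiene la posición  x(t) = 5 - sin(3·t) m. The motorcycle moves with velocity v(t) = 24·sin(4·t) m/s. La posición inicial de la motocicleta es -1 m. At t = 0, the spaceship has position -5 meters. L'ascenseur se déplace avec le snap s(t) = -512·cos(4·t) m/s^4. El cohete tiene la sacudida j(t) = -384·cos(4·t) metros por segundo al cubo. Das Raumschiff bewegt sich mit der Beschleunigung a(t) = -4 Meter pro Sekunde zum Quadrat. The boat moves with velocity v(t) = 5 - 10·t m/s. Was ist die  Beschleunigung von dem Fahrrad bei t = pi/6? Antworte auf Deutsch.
Um dies zu lösen, müssen wir 2 Ableitungen unserer Gleichung für die Position x(t) = 5 - sin(3·t) nehmen. Durch Ableiten von der Position erhalten wir die Geschwindigkeit: v(t) = -3·cos(3·t). Durch Ableiten von der Geschwindigkeit erhalten wir die Beschleunigung: a(t) = 9·sin(3·t). Wir haben die Beschleunigung a(t) = 9·sin(3·t). Durch Einsetzen von t = pi/6: a(pi/6) = 9.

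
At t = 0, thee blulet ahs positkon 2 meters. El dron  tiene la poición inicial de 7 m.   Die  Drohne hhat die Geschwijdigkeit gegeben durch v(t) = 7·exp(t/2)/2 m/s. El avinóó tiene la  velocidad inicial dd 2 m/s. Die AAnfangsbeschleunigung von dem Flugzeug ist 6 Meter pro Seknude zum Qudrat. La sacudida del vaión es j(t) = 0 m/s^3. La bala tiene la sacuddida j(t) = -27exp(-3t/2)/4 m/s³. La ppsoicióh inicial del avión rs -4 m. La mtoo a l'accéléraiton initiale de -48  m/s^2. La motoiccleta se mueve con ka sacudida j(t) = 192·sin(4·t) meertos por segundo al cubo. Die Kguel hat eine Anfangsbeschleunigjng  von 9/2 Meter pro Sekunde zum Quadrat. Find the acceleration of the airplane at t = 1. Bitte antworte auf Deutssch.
Ausgehend von dem Ruck j(t) = 0, nehmen wir 1 Stammfunktion. Das Integral von dem Ruck, mit a(0) = 6, ergibt die Beschleunigung: a(t) = 6. Mit a(t) = 6 und Einsetzen von t = 1, finden wir a = 6.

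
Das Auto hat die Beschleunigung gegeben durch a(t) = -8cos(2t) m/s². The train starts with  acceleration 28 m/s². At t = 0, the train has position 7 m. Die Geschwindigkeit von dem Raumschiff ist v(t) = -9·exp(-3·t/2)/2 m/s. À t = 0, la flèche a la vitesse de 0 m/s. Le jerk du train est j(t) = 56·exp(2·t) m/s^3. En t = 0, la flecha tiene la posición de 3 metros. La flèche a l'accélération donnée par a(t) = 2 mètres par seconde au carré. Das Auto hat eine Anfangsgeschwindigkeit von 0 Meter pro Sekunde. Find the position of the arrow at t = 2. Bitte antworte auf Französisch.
En partant de l'accélération a(t) = 2, nous prenons 2 primitives. La primitive de l'accélération est la vitesse. En utilisant v(0) = 0, nous obtenons v(t) = 2·t. En prenant ∫v(t)dt et en appliquant x(0) = 3, nous trouvons x(t) = t^2 + 3. En utilisant x(t) = t^2 + 3 et en substituant t = 2, nous trouvons x = 7.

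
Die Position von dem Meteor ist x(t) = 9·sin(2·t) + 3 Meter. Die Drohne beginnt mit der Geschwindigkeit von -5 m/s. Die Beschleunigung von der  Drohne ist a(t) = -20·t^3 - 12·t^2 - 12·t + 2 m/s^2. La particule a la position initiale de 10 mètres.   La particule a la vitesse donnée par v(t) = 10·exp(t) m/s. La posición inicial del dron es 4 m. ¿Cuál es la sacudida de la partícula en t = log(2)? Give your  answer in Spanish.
Partiendo de la velocidad v(t) = 10·exp(t), tomamos 2 derivadas. Derivando la velocidad, obtenemos la aceleración: a(t) = 10·exp(t). Tomando d/dt de a(t), encontramos j(t) = 10·exp(t). Tenemos la sacudida j(t) = 10·exp(t). Sustituyendo t = log(2): j(log(2)) = 20.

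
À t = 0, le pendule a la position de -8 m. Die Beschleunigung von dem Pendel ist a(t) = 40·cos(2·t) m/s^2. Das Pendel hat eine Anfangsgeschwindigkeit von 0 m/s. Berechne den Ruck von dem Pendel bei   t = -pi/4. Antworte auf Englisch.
Starting from acceleration a(t) = 40·cos(2·t), we take 1 derivative. Taking d/dt of a(t), we find j(t) = -80·sin(2·t). From the given jerk equation j(t) = -80·sin(2·t), we substitute t = -pi/4 to get j = 80.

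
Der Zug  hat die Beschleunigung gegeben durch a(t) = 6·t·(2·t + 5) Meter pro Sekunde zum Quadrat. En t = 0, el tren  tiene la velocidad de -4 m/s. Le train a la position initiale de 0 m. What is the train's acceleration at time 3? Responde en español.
Usando a(t) = 6·t·(2·t + 5) y sustituyendo t = 3, encontramos a = 198.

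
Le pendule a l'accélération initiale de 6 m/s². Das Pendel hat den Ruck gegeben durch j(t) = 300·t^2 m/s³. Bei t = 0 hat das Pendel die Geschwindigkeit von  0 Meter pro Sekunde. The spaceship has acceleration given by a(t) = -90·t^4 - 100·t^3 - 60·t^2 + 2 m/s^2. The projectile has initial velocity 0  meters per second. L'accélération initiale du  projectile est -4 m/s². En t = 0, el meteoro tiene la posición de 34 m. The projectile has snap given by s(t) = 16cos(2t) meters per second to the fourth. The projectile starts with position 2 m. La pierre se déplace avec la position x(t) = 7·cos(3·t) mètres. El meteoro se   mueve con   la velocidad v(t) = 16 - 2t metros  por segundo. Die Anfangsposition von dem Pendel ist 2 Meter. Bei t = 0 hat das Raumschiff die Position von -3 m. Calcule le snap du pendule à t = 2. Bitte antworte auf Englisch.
Starting from jerk j(t) = 300·t^2, we take 1 derivative. The derivative of jerk gives snap: s(t) = 600·t. We have snap s(t) = 600·t. Substituting t = 2: s(2) = 1200.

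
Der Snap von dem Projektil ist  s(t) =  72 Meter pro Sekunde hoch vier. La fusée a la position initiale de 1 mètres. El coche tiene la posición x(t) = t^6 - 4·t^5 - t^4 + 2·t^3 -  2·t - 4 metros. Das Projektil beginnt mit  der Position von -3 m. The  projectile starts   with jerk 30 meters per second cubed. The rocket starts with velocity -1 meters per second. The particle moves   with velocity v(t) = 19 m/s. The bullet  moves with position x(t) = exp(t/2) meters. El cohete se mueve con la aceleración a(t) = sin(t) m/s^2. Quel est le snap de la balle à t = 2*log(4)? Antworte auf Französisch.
Nous devons dériver notre équation de la position x(t) = exp(t/2) 4 fois. La dérivée de la position donne la vitesse: v(t) = exp(t/2)/2. La dérivée de la vitesse donne l'accélération: a(t) = exp(t/2)/4. En prenant d/dt de a(t), nous trouvons j(t) = exp(t/2)/8. En prenant d/dt de j(t), nous trouvons s(t) = exp(t/2)/16. Nous avons le snap s(t) = exp(t/2)/16. En substituant t = 2*log(4): s(2*log(4)) = 1/4.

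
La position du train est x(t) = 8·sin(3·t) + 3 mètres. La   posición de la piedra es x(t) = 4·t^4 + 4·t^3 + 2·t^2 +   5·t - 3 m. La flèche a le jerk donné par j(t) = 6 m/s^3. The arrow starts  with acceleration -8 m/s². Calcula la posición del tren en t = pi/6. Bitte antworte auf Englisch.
From the given position equation x(t) = 8·sin(3·t) + 3, we substitute t = pi/6 to get x = 11.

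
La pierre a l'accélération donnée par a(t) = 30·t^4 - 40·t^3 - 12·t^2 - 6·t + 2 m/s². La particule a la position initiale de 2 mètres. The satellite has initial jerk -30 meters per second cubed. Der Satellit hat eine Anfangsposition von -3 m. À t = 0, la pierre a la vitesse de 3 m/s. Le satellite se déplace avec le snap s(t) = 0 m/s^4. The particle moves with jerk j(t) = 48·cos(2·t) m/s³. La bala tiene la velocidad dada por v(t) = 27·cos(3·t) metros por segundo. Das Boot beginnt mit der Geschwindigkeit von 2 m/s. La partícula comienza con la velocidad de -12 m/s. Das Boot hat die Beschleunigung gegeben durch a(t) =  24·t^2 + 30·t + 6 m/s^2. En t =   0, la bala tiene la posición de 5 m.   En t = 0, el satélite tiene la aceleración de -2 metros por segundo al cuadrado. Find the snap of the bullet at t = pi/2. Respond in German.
Um dies zu lösen, müssen wir 3 Ableitungen unserer Gleichung für die Geschwindigkeit v(t) = 27·cos(3·t) nehmen. Mit d/dt von v(t) finden wir a(t) = -81·sin(3·t). Durch Ableiten von der Beschleunigung erhalten wir den Ruck: j(t) = -243·cos(3·t). Durch Ableiten von dem Ruck erhalten wir den Snap: s(t) = 729·sin(3·t). Wir haben den Snap s(t) = 729·sin(3·t). Durch Einsetzen von t = pi/2: s(pi/2) = -729.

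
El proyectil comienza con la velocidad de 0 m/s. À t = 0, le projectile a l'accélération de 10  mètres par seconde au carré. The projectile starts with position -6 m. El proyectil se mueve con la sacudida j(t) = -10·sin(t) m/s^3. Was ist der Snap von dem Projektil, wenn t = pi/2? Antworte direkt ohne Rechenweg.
Bei t = pi/2, s = 0.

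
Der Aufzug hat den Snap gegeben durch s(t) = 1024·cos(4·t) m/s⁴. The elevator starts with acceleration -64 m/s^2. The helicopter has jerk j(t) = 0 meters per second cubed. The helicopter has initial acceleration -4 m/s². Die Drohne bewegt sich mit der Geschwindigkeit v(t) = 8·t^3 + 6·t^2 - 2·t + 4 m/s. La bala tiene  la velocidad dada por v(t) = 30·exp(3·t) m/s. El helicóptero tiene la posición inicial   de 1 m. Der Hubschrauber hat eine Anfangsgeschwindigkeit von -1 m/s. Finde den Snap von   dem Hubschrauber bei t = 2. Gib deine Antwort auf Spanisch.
Debemos derivar nuestra ecuación de la sacudida j(t) = 0 1 vez. Tomando d/dt de j(t), encontramos s(t) = 0. Tenemos el snap s(t) = 0. Sustituyendo t = 2: s(2) = 0.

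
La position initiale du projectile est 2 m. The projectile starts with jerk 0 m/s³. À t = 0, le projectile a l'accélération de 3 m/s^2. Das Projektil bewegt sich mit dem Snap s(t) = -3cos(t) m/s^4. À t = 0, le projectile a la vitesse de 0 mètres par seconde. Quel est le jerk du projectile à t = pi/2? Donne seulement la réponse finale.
j(pi/2) = -3.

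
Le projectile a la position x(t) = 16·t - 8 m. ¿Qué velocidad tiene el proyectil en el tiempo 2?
Para resolver esto, necesitamos tomar 1 derivada de nuestra ecuación de la posición x(t) = 16·t - 8. Derivando la posición, obtenemos la velocidad: v(t) = 16. Tenemos la velocidad v(t) = 16. Sustituyendo t = 2: v(2) = 16.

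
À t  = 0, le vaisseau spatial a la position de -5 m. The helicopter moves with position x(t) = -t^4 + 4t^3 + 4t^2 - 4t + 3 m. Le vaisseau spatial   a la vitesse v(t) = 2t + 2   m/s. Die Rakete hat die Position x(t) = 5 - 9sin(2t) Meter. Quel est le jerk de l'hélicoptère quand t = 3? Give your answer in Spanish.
Para resolver esto, necesitamos tomar 3 derivadas de nuestra ecuación de la posición x(t) = -t^4 + 4·t^3 + 4·t^2 - 4·t + 3. Tomando d/dt de x(t), encontramos v(t) = -4·t^3 + 12·t^2 + 8·t - 4. La derivada de la velocidad da la aceleración: a(t) = -12·t^2 + 24·t + 8. Derivando la aceleración, obtenemos la sacudida: j(t) = 24 - 24·t. De la ecuación de la sacudida j(t) = 24 - 24·t, sustituimos t = 3 para obtener j = -48.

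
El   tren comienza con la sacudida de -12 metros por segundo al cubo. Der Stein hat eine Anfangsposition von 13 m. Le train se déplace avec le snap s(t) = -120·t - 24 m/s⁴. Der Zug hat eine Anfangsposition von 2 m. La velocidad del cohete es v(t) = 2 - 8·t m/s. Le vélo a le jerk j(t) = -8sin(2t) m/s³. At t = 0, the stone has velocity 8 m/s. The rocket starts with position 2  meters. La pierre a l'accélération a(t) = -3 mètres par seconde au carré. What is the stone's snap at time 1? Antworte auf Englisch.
Starting from acceleration a(t) = -3, we take 2 derivatives. Taking d/dt of a(t), we find j(t) = 0. The derivative of jerk gives snap: s(t) = 0. Using s(t) = 0 and substituting t = 1, we find s = 0.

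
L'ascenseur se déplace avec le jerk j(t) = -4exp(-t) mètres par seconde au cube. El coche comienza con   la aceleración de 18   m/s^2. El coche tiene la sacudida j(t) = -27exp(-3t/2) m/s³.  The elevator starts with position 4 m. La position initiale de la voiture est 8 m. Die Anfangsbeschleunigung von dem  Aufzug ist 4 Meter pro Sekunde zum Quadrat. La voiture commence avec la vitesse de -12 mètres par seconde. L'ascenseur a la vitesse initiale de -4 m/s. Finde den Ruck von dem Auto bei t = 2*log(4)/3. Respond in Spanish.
Tenemos la sacudida j(t) = -27·exp(-3·t/2). Sustituyendo t = 2*log(4)/3: j(2*log(4)/3) = -27/4.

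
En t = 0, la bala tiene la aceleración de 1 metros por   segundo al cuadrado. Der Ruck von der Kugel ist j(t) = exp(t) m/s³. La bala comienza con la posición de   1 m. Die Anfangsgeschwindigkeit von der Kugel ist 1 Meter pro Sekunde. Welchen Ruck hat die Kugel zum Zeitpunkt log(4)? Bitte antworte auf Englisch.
Using j(t) = exp(t) and substituting t = log(4), we find j = 4.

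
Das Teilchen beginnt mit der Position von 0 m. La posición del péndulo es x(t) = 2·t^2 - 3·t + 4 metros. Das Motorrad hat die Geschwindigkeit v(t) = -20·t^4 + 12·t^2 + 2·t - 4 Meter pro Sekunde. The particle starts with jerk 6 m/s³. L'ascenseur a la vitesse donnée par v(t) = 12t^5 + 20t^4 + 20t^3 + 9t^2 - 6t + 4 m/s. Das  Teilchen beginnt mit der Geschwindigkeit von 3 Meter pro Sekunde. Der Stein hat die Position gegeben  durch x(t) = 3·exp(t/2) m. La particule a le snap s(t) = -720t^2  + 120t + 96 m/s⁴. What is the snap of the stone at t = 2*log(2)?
Starting from position x(t) = 3·exp(t/2), we take 4 derivatives. Taking d/dt of x(t), we find v(t) = 3·exp(t/2)/2. Differentiating velocity, we get acceleration: a(t) = 3·exp(t/2)/4. The derivative of acceleration gives jerk: j(t) = 3·exp(t/2)/8. The derivative of jerk gives snap: s(t) = 3·exp(t/2)/16. From the given snap equation s(t) = 3·exp(t/2)/16, we substitute t = 2*log(2) to get s = 3/8.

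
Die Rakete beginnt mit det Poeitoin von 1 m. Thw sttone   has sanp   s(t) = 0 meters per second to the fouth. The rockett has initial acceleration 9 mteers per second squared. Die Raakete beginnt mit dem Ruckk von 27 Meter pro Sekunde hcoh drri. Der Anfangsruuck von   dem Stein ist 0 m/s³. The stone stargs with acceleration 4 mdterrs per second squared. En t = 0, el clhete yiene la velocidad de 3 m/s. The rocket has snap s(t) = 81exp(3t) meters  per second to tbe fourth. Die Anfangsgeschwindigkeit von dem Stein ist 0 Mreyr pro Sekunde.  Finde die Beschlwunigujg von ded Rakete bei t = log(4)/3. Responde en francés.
Pour résoudre ceci, nous devons prendre 2 intégrales de notre équation du snap s(t) = 81·exp(3·t). L'intégrale du snap, avec j(0) = 27, donne le jerk: j(t) = 27·exp(3·t). La primitive du jerk, avec a(0) = 9, donne l'accélération: a(t) = 9·exp(3·t). En utilisant a(t) = 9·exp(3·t) et en substituant t = log(4)/3, nous trouvons a = 36.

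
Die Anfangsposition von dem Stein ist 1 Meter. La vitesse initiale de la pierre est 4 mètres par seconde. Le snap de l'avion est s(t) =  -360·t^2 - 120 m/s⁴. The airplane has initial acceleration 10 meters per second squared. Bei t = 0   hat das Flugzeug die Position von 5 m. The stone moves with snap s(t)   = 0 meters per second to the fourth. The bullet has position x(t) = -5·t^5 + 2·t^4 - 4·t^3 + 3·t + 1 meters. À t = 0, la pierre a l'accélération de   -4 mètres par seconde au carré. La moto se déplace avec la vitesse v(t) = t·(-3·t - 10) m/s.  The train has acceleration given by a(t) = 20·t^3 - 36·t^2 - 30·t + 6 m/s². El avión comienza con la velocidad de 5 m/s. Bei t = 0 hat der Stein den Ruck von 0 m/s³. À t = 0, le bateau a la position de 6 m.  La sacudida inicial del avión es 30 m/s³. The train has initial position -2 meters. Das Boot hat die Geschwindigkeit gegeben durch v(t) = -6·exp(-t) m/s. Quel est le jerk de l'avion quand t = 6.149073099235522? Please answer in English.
We must find the antiderivative of our snap equation s(t) = -360·t^2 - 120 1 time. Integrating snap and using the initial condition j(0) = 30, we get j(t) = -120·t^3 - 120·t + 30. We have jerk j(t) = -120·t^3 - 120·t + 30. Substituting t = 6.149073099235522: j(6.149073099235522) = -28608.2749004606.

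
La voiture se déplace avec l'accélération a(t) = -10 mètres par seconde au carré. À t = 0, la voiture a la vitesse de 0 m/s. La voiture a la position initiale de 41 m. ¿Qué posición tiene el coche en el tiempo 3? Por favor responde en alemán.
Wir müssen unsere Gleichung für die Beschleunigung a(t) = -10 2-mal integrieren. Mit ∫a(t)dt und Anwendung von v(0) = 0, finden wir v(t) = -10·t. Das Integral von der Geschwindigkeit ist die Position. Mit x(0) = 41 erhalten wir x(t) = 41 - 5·t^2. Wir haben die Position x(t) = 41 - 5·t^2. Durch Einsetzen von t = 3: x(3) = -4.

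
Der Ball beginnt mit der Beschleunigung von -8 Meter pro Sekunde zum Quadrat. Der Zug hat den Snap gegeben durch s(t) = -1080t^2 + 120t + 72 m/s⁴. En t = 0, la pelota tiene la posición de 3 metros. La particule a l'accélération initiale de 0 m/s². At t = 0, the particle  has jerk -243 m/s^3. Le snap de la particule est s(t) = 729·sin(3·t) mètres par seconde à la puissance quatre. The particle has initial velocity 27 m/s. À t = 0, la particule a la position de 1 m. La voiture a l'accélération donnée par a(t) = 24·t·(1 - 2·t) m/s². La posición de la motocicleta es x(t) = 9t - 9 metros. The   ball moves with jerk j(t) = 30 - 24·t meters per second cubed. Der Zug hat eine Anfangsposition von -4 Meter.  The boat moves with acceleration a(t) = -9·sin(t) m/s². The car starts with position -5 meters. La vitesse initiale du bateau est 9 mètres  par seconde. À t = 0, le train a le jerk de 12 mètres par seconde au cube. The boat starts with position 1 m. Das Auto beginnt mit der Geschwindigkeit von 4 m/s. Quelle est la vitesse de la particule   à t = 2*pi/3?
Nous devons trouver la primitive de notre équation du snap s(t) = 729·sin(3·t) 3 fois. En intégrant le snap et en utilisant la condition initiale j(0) = -243, nous obtenons j(t) = -243·cos(3·t). En prenant ∫j(t)dt et en appliquant a(0) = 0, nous trouvons a(t) = -81·sin(3·t). L'intégrale de l'accélération, avec v(0) = 27, donne la vitesse: v(t) = 27·cos(3·t). En utilisant v(t) = 27·cos(3·t) et en substituant t = 2*pi/3, nous trouvons v = 27.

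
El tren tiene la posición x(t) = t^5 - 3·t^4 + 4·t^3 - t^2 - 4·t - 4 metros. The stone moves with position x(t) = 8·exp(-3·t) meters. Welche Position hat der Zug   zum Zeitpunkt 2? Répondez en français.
Nous avons la position x(t) = t^5 - 3·t^4 + 4·t^3 - t^2 - 4·t - 4. En substituant t = 2: x(2) = 0.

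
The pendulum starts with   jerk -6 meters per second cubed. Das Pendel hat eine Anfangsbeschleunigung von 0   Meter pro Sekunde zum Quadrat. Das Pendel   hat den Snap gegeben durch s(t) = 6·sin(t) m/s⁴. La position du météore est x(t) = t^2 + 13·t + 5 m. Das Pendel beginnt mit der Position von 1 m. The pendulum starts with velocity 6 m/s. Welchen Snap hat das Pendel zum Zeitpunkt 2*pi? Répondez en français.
De l'équation du snap s(t) = 6·sin(t), nous substituons t = 2*pi pour obtenir s = 0.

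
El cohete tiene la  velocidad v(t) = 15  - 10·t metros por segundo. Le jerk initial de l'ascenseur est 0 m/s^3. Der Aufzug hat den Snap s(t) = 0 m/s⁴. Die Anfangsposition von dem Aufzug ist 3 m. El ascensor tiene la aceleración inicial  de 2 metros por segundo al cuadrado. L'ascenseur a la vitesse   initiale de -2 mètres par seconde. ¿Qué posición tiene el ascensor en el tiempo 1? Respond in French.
Pour résoudre ceci, nous devons prendre 4 intégrales de notre équation du snap s(t) = 0. La primitive du snap, avec j(0) = 0, donne le jerk: j(t) = 0. En prenant ∫j(t)dt et en appliquant a(0) = 2, nous trouvons a(t) = 2. La primitive de l'accélération est la vitesse. En utilisant v(0) = -2, nous obtenons v(t) = 2·t - 2. La primitive de la vitesse, avec x(0) = 3, donne la position: x(t) = t^2 - 2·t + 3. Nous avons la position x(t) = t^2 - 2·t + 3. En substituant t = 1: x(1) = 2.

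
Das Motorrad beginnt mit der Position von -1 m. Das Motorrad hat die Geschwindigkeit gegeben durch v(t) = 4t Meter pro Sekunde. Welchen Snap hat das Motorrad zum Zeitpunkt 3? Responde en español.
Debemos derivar nuestra ecuación de la velocidad v(t) = 4·t 3 veces. Tomando d/dt de v(t), encontramos a(t) = 4. La derivada de la aceleración da la sacudida: j(t) = 0. Tomando d/dt de j(t), encontramos s(t) = 0. De la ecuación del snap s(t) = 0, sustituimos t = 3 para obtener s = 0.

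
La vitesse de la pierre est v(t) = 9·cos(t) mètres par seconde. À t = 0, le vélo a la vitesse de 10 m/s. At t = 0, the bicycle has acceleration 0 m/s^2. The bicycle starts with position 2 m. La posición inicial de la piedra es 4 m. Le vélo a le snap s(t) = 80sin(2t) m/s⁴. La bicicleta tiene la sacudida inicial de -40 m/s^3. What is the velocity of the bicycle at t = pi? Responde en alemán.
Wir müssen unsere Gleichung für den Snap s(t) = 80·sin(2·t) 3-mal integrieren. Durch Integration von dem Snap und Verwendung der Anfangsbedingung j(0) = -40, erhalten wir j(t) = -40·cos(2·t). Die Stammfunktion von dem Ruck ist die Beschleunigung. Mit a(0) = 0 erhalten wir a(t) = -20·sin(2·t). Durch Integration von der Beschleunigung und Verwendung der Anfangsbedingung v(0) = 10, erhalten wir v(t) = 10·cos(2·t). Aus der Gleichung für die Geschwindigkeit v(t) = 10·cos(2·t), setzen wir t = pi ein und erhalten v = 10.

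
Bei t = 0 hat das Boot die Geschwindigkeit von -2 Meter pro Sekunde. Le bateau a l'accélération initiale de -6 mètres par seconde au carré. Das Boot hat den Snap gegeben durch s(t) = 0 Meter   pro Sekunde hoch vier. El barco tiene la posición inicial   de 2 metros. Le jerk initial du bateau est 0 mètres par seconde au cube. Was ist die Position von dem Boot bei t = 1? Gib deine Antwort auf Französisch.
En partant du snap s(t) = 0, nous prenons 4 primitives. En prenant ∫s(t)dt et en appliquant j(0) = 0, nous trouvons j(t) = 0. En intégrant le jerk et en utilisant la condition initiale a(0) = -6, nous obtenons a(t) = -6. En prenant ∫a(t)dt et en appliquant v(0) = -2, nous trouvons v(t) = -6·t - 2. En prenant ∫v(t)dt et en appliquant x(0) = 2, nous trouvons x(t) = -3·t^2 - 2·t + 2. En utilisant x(t) = -3·t^2 - 2·t + 2 et en substituant t = 1, nous trouvons x = -3.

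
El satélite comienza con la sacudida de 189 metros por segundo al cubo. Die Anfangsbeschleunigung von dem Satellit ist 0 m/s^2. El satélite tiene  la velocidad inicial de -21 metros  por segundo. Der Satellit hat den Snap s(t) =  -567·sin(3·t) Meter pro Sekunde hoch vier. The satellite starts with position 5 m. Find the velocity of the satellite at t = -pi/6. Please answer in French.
Nous devons trouver l'intégrale de notre équation du snap s(t) = -567·sin(3·t) 3 fois. L'intégrale du snap, avec j(0) = 189, donne le jerk: j(t) = 189·cos(3·t). La primitive du jerk, avec a(0) = 0, donne l'accélération: a(t) = 63·sin(3·t). La primitive de l'accélération, avec v(0) = -21, donne la vitesse: v(t) = -21·cos(3·t). De l'équation de la vitesse v(t) = -21·cos(3·t), nous substituons t = -pi/6 pour obtenir v = 0.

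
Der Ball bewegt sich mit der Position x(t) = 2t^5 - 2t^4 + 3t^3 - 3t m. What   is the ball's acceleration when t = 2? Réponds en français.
Nous devons dériver notre équation de la position x(t) = 2·t^5 - 2·t^4 + 3·t^3 - 3·t 2 fois. En dérivant la position, nous obtenons la vitesse: v(t) = 10·t^4 - 8·t^3 + 9·t^2 - 3. La dérivée de la vitesse donne l'accélération: a(t) = 40·t^3 - 24·t^2 + 18·t. De l'équation de l'accélération a(t) = 40·t^3 - 24·t^2 + 18·t, nous substituons t = 2 pour obtenir a = 260.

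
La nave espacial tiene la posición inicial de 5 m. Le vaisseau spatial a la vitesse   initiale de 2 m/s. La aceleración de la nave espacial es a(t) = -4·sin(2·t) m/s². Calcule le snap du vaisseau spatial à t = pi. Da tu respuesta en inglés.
Starting from acceleration a(t) = -4·sin(2·t), we take 2 derivatives. Differentiating acceleration, we get jerk: j(t) = -8·cos(2·t). Differentiating jerk, we get snap: s(t) = 16·sin(2·t). We have snap s(t) = 16·sin(2·t). Substituting t = pi: s(pi) = 0.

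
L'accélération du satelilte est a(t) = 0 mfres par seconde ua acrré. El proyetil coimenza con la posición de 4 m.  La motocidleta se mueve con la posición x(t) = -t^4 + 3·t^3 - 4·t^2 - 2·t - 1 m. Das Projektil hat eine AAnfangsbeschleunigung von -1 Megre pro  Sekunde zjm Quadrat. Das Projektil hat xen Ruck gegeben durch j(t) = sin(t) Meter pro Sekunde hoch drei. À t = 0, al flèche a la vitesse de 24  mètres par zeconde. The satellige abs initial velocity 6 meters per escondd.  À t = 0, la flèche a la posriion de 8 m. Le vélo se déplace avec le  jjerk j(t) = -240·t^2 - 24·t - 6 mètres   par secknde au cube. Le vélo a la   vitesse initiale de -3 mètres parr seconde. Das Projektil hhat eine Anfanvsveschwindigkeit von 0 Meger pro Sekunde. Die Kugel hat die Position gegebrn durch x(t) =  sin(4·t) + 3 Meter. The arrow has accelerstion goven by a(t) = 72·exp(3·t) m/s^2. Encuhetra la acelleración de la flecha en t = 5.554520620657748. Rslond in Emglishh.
From the given acceleration equation a(t) = 72·exp(3·t), we substitute t = 5.554520620657748 to get a = 1242297072.90289.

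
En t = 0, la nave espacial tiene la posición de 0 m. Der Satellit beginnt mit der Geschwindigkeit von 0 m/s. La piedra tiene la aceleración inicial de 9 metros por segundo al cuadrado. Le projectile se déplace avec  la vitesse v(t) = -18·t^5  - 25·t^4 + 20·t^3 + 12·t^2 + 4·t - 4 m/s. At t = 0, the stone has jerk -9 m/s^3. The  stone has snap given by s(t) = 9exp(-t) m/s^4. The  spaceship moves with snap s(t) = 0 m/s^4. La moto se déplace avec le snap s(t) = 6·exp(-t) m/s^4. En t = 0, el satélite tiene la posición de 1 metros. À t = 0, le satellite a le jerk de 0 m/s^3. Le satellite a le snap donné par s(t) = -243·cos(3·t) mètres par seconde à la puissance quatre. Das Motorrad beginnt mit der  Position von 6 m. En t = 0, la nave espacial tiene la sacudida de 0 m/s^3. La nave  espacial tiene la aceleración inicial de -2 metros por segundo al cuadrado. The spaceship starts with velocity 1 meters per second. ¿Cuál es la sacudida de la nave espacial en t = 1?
Partiendo del snap s(t) = 0, tomamos 1 integral. La integral del snap, con j(0) = 0, da la sacudida: j(t) = 0. Tenemos la sacudida j(t) = 0. Sustituyendo t = 1: j(1) = 0.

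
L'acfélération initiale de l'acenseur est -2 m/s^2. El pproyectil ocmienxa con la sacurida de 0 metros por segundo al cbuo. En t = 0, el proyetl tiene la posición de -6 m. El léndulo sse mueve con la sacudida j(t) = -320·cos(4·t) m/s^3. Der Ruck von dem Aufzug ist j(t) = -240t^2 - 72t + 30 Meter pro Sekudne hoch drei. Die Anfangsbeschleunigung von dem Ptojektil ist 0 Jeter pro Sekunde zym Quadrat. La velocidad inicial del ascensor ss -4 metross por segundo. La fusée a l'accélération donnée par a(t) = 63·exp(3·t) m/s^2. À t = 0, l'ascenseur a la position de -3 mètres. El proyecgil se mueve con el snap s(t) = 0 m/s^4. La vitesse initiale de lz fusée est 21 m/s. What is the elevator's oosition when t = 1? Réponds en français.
Nous devons trouver l'intégrale de notre équation du jerk j(t) = -240·t^2 - 72·t + 30 3 fois. En prenant ∫j(t)dt et en appliquant a(0) = -2, nous trouvons a(t) = -80·t^3 - 36·t^2 + 30·t - 2. L'intégrale de l'accélération est la vitesse. En utilisant v(0) = -4, nous obtenons v(t) = -20·t^4 - 12·t^3 + 15·t^2 - 2·t - 4. En prenant ∫v(t)dt et en appliquant x(0) = -3, nous trouvons x(t) = -4·t^5 - 3·t^4 + 5·t^3 - t^2 - 4·t - 3. De l'équation de la position x(t) = -4·t^5 - 3·t^4 + 5·t^3 - t^2 - 4·t - 3, nous substituons t = 1 pour obtenir x = -10.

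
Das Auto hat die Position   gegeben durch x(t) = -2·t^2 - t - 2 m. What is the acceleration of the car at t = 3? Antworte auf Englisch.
We must differentiate our position equation x(t) = -2·t^2 - t - 2 2 times. Differentiating position, we get velocity: v(t) = -4·t - 1. The derivative of velocity gives acceleration: a(t) = -4. Using a(t) = -4 and substituting t = 3, we find a = -4.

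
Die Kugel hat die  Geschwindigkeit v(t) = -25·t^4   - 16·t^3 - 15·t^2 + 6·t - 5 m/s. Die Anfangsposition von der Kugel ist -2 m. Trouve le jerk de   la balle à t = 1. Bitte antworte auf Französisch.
Pour résoudre ceci, nous devons prendre 2 dérivées de notre équation de la vitesse v(t) = -25·t^4 - 16·t^3 - 15·t^2 + 6·t - 5. En dérivant la vitesse, nous obtenons l'accélération: a(t) = -100·t^3 - 48·t^2 - 30·t + 6. La dérivée de l'accélération donne le jerk: j(t) = -300·t^2 - 96·t - 30. En utilisant j(t) = -300·t^2 - 96·t - 30 et en substituant t = 1, nous trouvons j = -426.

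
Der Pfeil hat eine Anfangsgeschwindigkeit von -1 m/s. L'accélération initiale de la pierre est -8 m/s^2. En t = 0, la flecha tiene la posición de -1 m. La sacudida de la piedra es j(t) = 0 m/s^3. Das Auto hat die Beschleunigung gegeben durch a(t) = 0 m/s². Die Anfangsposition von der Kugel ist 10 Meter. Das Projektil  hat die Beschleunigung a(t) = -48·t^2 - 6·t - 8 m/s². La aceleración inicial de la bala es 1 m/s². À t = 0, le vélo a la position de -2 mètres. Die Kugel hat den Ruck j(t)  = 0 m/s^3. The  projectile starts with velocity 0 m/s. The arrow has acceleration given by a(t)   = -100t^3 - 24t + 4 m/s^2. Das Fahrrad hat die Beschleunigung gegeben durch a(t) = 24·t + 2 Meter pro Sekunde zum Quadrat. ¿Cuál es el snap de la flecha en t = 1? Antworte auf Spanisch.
Partiendo de la aceleración a(t) = -100·t^3 - 24·t + 4, tomamos 2 derivadas. Derivando la aceleración, obtenemos la sacudida: j(t) = -300·t^2 - 24. Tomando d/dt de j(t), encontramos s(t) = -600·t. De la ecuación del snap s(t) = -600·t, sustituimos t = 1 para obtener s = -600.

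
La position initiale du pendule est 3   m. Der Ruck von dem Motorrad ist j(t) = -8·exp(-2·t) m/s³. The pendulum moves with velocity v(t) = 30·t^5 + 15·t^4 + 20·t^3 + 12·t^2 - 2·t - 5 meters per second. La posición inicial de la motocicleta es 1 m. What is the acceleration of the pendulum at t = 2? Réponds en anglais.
Starting from velocity v(t) = 30·t^5 + 15·t^4 + 20·t^3 + 12·t^2 - 2·t - 5, we take 1 derivative. The derivative of velocity gives acceleration: a(t) = 150·t^4 + 60·t^3 + 60·t^2 + 24·t - 2. From the given acceleration equation a(t) = 150·t^4 + 60·t^3 + 60·t^2 + 24·t - 2, we substitute t = 2 to get a = 3166.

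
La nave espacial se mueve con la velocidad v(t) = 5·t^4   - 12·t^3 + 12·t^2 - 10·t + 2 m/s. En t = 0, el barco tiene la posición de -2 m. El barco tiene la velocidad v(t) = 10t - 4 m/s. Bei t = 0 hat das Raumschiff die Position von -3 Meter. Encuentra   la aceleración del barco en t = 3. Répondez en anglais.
Starting from velocity v(t) = 10·t - 4, we take 1 derivative. The derivative of velocity gives acceleration: a(t) = 10. From the given acceleration equation a(t) = 10, we substitute t = 3 to get a = 10.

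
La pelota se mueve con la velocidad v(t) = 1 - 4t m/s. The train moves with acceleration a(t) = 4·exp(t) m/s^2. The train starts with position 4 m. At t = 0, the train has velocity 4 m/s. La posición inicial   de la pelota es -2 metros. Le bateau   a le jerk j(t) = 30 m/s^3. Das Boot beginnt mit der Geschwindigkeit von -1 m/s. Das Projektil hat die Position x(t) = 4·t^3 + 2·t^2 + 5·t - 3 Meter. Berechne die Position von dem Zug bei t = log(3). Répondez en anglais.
We need to integrate our acceleration equation a(t) = 4·exp(t) 2 times. The antiderivative of acceleration is velocity. Using v(0) = 4, we get v(t) = 4·exp(t). The integral of velocity is position. Using x(0) = 4, we get x(t) = 4·exp(t). We have position x(t) = 4·exp(t). Substituting t = log(3): x(log(3)) = 12.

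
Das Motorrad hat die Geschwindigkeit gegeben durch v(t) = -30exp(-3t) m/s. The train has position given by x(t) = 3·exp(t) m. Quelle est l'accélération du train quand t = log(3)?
Pour résoudre ceci, nous devons prendre 2 dérivées de notre équation de la position x(t) = 3·exp(t). La dérivée de la position donne la vitesse: v(t) = 3·exp(t). La dérivée de la vitesse donne l'accélération: a(t) = 3·exp(t). De l'équation de l'accélération a(t) = 3·exp(t), nous substituons t = log(3) pour obtenir a = 9.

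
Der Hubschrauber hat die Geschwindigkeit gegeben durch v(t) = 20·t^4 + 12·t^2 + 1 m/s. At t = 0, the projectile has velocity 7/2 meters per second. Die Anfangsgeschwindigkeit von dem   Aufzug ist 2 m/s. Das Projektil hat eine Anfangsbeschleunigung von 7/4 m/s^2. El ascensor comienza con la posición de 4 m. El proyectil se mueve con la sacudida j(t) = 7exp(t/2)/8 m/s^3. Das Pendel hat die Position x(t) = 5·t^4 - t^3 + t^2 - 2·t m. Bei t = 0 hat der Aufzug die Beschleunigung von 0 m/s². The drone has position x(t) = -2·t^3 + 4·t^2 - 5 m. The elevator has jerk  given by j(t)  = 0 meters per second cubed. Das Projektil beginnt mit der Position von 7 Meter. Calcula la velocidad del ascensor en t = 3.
Debemos encontrar la integral de nuestra ecuación de la sacudida j(t) = 0 2 veces. Tomando ∫j(t)dt y aplicando a(0) = 0, encontramos a(t) = 0. La antiderivada de la aceleración, con v(0) = 2, da la velocidad: v(t) = 2. De la ecuación de la velocidad v(t) = 2, sustituimos t = 3 para obtener v = 2.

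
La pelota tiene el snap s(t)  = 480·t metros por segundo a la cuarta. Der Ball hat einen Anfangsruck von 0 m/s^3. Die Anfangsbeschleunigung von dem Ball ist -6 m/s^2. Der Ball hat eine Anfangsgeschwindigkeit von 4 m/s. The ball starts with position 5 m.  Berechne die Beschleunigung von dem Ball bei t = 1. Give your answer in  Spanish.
Para resolver esto, necesitamos tomar 2 integrales de nuestra ecuación del snap s(t) = 480·t. Tomando ∫s(t)dt y aplicando j(0) = 0, encontramos j(t) = 240·t^2. Tomando ∫j(t)dt y aplicando a(0) = -6, encontramos a(t) = 80·t^3 - 6. De la ecuación de la aceleración a(t) = 80·t^3 - 6, sustituimos t = 1 para obtener a = 74.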